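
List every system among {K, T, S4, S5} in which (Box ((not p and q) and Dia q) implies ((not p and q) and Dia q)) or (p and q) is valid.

T, S4, S5

K-tableau for the negation not ((Box ((not p and q) and Dia q) implies ((not p and q) and Dia q)) or (p and q)):
1. not ((Box ((not p and q) and Dia q) implies ((not p and q) and Dia q)) or (p and q)), w0
2. not (Box ((not p and q) and Dia q) implies ((not p and q) and Dia q)), w0
3. not (p and q), w0
4. Box ((not p and q) and Dia q), w0
5. not ((not p and q) and Dia q), w0
6. not q, w0
7. not Dia q, w0
Complete open branch: countermodel on a K-frame, so not valid in K.
T-tableau for the negation not ((Box ((not p and q) and Dia q) implies ((not p and q) and Dia q)) or (p and q)):
1. not ((Box ((not p and q) and Dia q) implies ((not p and q) and Dia q)) or (p and q)), w0
2. not (Box ((not p and q) and Dia q) implies ((not p and q) and Dia q)), w0
3. not (p and q), w0
4. Box ((not p and q) and Dia q), w0
5. not ((not p and q) and Dia q), w0
6. (not p and q) and Dia q, w0
7. not p and q, w0
8. Dia q, w0
9. not p, w0
10. q, w0
11. not Dia q, w0
12. not q, w0
Accessibility: w0Rw0
Branch closes: q and not q both at w0.
Every branch closes (one shown): valid in T, hence also in S4, S5 (every theorem of T is a theorem of S4 and S5).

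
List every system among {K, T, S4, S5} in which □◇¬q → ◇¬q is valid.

T, S4, S5

K-tableau for the negation ¬(□◇¬q → ◇¬q):
1. ¬(□◇¬q → ◇¬q), w0
2. □◇¬q, w0   [¬→-rule on 1]
3. ¬◇¬q, w0   [¬→-rule on 1]
Complete open branch: countermodel on a K-frame, so not valid in K.
T-tableau for the negation ¬(□◇¬q → ◇¬q):
1. ¬(□◇¬q → ◇¬q), w0
2. □◇¬q, w0   [¬→-rule on 1]
3. ¬◇¬q, w0   [¬→-rule on 1]
4. ◇¬q, w0   [□-rule on 2 via w0Rw0]
5. q, w0   [¬◇-rule on 3 via w0Rw0]
6. ¬q, w1   [◇-rule on 4: fresh world w1, w0Rw1]
7. ◇¬q, w1   [□-rule on 2 via w0Rw1]
8. q, w1   [¬◇-rule on 3 via w0Rw1]
Accessibility: w0Rw0, w0Rw1, w1Rw1
Branch closes: q and ¬q both at w1.
Every branch closes (one shown): valid in T, hence also in S4, S5 (every theorem of T is a theorem of S4 and S5).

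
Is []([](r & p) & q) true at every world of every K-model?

No, not valid

Tableau for the negation ~[]([](r & p) & q):
1. ~[]([](r & p) & q), w0
2. ~([](r & p) & q), w1
3. ~q, w1
Accessibility: w0Rw1
The negation has an open branch (countermodel exists).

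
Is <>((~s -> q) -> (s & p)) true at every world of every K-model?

Tableau for the negation ~<>((~s -> q) -> (s & p)):
1. ~<>((~s -> q) -> (s & p)), u
The negation has an open branch (countermodel exists).

Not valid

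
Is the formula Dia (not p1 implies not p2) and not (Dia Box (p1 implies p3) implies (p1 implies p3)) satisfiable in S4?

1. Dia (not p1 implies not p2) and not (Dia Box (p1 implies p3) implies (p1 implies p3)), 0
2. Dia (not p1 implies not p2), 0
3. not (Dia Box (p1 implies p3) implies (p1 implies p3)), 0
4. Dia Box (p1 implies p3), 0
5. not (p1 implies p3), 0
6. p1, 0
7. not p3, 0
8. not p1 implies not p2, 1
9. not p2, 1
10. Box (p1 implies p3), 2
11. p1 implies p3, 2
12. p3, 2
Accessibility: 0R0, 0R1, 0R2, 1R1, 2R2

Yes, satisfiable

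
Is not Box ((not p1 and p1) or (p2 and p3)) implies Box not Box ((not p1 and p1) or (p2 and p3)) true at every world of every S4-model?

Not valid

Tableau for the negation not (not Box ((not p1 and p1) or (p2 and p3)) implies Box not Box ((not p1 and p1) or (p2 and p3))):
1. not (not Box ((not p1 and p1) or (p2 and p3)) implies Box not Box ((not p1 and p1) or (p2 and p3))), 0
2. not Box ((not p1 and p1) or (p2 and p3)), 0
3. not Box not Box ((not p1 and p1) or (p2 and p3)), 0
4. not ((not p1 and p1) or (p2 and p3)), 1
5. not (not p1 and p1), 1
6. not (p2 and p3), 1
7. not p1, 1
8. not p3, 1
9. Box ((not p1 and p1) or (p2 and p3)), 2
10. (not p1 and p1) or (p2 and p3), 2
11. p2 and p3, 2
12. p2, 2
13. p3, 2
Accessibility: 0R0, 0R1, 0R2, 1R1, 2R2
The negation has an open branch (countermodel exists).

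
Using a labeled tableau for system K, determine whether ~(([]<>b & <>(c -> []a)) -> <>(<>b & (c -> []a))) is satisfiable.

1. ~(([]<>b & <>(c -> []a)) -> <>(<>b & (c -> []a))), w0
2. []<>b & <>(c -> []a), w0
3. ~<>(<>b & (c -> []a)), w0
4. []<>b, w0
5. <>(c -> []a), w0
6. c -> []a, w1
7. ~(<>b & (c -> []a)), w1
8. <>b, w1
9. []a, w1
10. ~(c -> []a), w1
11. c, w1
12. ~[]a, w1
13. b, w2
14. a, w2
15. ~a, w3
16. a, w3
Accessibility: w0Rw1, w1Rw2, w1Rw3
Branch closes: a and ~a both at w3.
Every branch closes; the branch above is one of them.

No, unsatisfiable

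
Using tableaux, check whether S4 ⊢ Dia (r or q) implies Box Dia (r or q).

Tableau for the negation not (Dia (r or q) implies Box Dia (r or q)):
1. not (Dia (r or q) implies Box Dia (r or q)), u
2. Dia (r or q), u   [neg-implies-rule on 1]
3. not Box Dia (r or q), u   [neg-implies-rule on 1]
4. r or q, v   [Dia-rule on 2: fresh world v, uRv]
5. q, v   [or-rule on 4 (branches; this branch)]
6. not Dia (r or q), w   [neg-Box-rule on 3: fresh world w, uRw]
7. not (r or q), w   [neg-Dia-rule on 6 via wRw]
8. not r, w   [neg-or-rule on 7]
9. not q, w   [neg-or-rule on 7]
Accessibility: uRu, uRv, uRw, vRv, wRw
The negation has an open branch (countermodel exists).

No, not valid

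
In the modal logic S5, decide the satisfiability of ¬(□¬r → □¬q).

Yes, satisfiable

1. ¬(□¬r → □¬q), 0
2. □¬r, 0
3. ¬□¬q, 0
4. ¬r, 0
5. q, 1
6. ¬r, 1
Accessibility: 0R0, 0R1, 1R0, 1R1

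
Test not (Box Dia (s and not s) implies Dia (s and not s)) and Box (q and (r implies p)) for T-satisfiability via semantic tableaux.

1. not (Box Dia (s and not s) implies Dia (s and not s)) and Box (q and (r implies p)), 0
2. not (Box Dia (s and not s) implies Dia (s and not s)), 0   [and-rule on 1]
3. Box (q and (r implies p)), 0   [and-rule on 1]
4. Box Dia (s and not s), 0   [neg-implies-rule on 2]
5. not Dia (s and not s), 0   [neg-implies-rule on 2]
6. q and (r implies p), 0   [Box-rule on 3 via 0R0]
7. q, 0   [and-rule on 6]
8. r implies p, 0   [and-rule on 6]
9. Dia (s and not s), 0   [Box-rule on 4 via 0R0]
10. not (s and not s), 0   [neg-Dia-rule on 5 via 0R0]
11. p, 0   [implies-rule on 8 (branches; this branch)]
12. s, 0   [neg-and-rule on 10 (branches; this branch)]
13. s and not s, 1   [Dia-rule on 9: fresh world 1, 0R1]
14. s, 1   [and-rule on 13]
15. not s, 1   [and-rule on 13]
Accessibility: 0R0, 0R1, 1R1
Branch closes: s and not s both at 1.
All branches of the tableau close; one closing branch shown above.

No, unsatisfiable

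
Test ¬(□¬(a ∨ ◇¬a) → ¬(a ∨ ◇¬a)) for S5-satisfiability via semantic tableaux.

No, unsatisfiable

1. ¬(□¬(a ∨ ◇¬a) → ¬(a ∨ ◇¬a)), u
2. □¬(a ∨ ◇¬a), u   [¬→-rule on 1]
3. a ∨ ◇¬a, u   [¬→-rule on 1]
4. ¬(a ∨ ◇¬a), u   [□-rule on 2 via uRu]
5. ¬a, u   [¬∨-rule on 4]
6. ¬◇¬a, u   [¬∨-rule on 4]
7. a, u   [¬◇-rule on 6 via uRu]
Accessibility: uRu
Branch closes: a and ¬a both at u.
Every branch closes; the branch above is one of them.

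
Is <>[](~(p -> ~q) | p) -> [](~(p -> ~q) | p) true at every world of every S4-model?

Tableau for the negation ~(<>[](~(p -> ~q) | p) -> [](~(p -> ~q) | p)):
1. ~(<>[](~(p -> ~q) | p) -> [](~(p -> ~q) | p)), w0
2. <>[](~(p -> ~q) | p), w0   [~->-rule on 1]
3. ~[](~(p -> ~q) | p), w0   [~->-rule on 1]
4. [](~(p -> ~q) | p), w1   [<>-rule on 2: fresh world w1, w0Rw1]
5. ~(p -> ~q) | p, w1   [[]-rule on 4 via w1Rw1]
6. p, w1   [|-rule on 5 (branches; this branch)]
7. ~(~(p -> ~q) | p), w2   [~[]-rule on 3: fresh world w2, w0Rw2]
8. p -> ~q, w2   [~|-rule on 7]
9. ~p, w2   [~|-rule on 7]
10. ~q, w2   [->-rule on 8 (branches; this branch)]
Accessibility: w0Rw0, w0Rw1, w0Rw2, w1Rw1, w2Rw2
The negation has an open branch (countermodel exists).

Not valid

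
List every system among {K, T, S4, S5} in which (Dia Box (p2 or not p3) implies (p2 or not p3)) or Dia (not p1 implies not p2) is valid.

T, S4, S5

T-tableau for the negation not ((Dia Box (p2 or not p3) implies (p2 or not p3)) or Dia (not p1 implies not p2)):
1. not ((Dia Box (p2 or not p3) implies (p2 or not p3)) or Dia (not p1 implies not p2)), u
2. not (Dia Box (p2 or not p3) implies (p2 or not p3)), u   [neg-or-rule on 1]
3. not Dia (not p1 implies not p2), u   [neg-or-rule on 1]
4. Dia Box (p2 or not p3), u   [neg-implies-rule on 2]
5. not (p2 or not p3), u   [neg-implies-rule on 2]
6. not p2, u   [neg-or-rule on 5]
7. p3, u   [neg-or-rule on 5]
8. not (not p1 implies not p2), u   [neg-Dia-rule on 3 via uRu]
9. not p1, u   [neg-implies-rule on 8]
10. p2, u   [neg-implies-rule on 8]
Accessibility: uRu
Branch closes: p2 and not p2 both at u.
Every branch closes (one shown): valid in T, hence also in S4, S5 (every theorem of T is a theorem of S4 and S5).
K-tableau for the negation not ((Dia Box (p2 or not p3) implies (p2 or not p3)) or Dia (not p1 implies not p2)):
1. not ((Dia Box (p2 or not p3) implies (p2 or not p3)) or Dia (not p1 implies not p2)), u
2. not (Dia Box (p2 or not p3) implies (p2 or not p3)), u   [neg-or-rule on 1]
3. not Dia (not p1 implies not p2), u   [neg-or-rule on 1]
4. Dia Box (p2 or not p3), u   [neg-implies-rule on 2]
5. not (p2 or not p3), u   [neg-implies-rule on 2]
6. not p2, u   [neg-or-rule on 5]
7. p3, u   [neg-or-rule on 5]
8. Box (p2 or not p3), v   [Dia-rule on 4: fresh world v, uRv]
9. not (not p1 implies not p2), v   [neg-Dia-rule on 3 via uRv]
10. not p1, v   [neg-implies-rule on 9]
11. p2, v   [neg-implies-rule on 9]
Accessibility: uRv
Complete open branch: countermodel on a K-frame, so not valid in K.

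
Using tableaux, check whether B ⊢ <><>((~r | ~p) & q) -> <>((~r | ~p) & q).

No, not valid

Tableau for the negation ~(<><>((~r | ~p) & q) -> <>((~r | ~p) & q)):
1. ~(<><>((~r | ~p) & q) -> <>((~r | ~p) & q)), 0
2. <><>((~r | ~p) & q), 0   [~->-rule on 1]
3. ~<>((~r | ~p) & q), 0   [~->-rule on 1]
4. ~((~r | ~p) & q), 0   [~<>-rule on 3 via 0R0]
5. ~q, 0   [~&-rule on 4 (branches; this branch)]
6. <>((~r | ~p) & q), 1   [<>-rule on 2: fresh world 1, 0R1]
7. ~((~r | ~p) & q), 1   [~<>-rule on 3 via 0R1]
8. ~q, 1   [~&-rule on 7 (branches; this branch)]
9. (~r | ~p) & q, 2   [<>-rule on 6: fresh world 2, 1R2]
10. ~r | ~p, 2   [&-rule on 9]
11. q, 2   [&-rule on 9]
12. ~p, 2   [|-rule on 10 (branches; this branch)]
Accessibility: 0R0, 0R1, 1R0, 1R1, 1R2, 2R1, 2R2
The negation has an open branch (countermodel exists).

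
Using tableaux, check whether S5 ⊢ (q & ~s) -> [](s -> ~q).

No, not valid

Tableau for the negation ~((q & ~s) -> [](s -> ~q)):
1. ~((q & ~s) -> [](s -> ~q)), u
2. q & ~s, u
3. ~[](s -> ~q), u
4. q, u
5. ~s, u
6. ~(s -> ~q), v
7. s, v
8. q, v
Accessibility: uRu, uRv, vRu, vRv
The negation has an open branch (countermodel exists).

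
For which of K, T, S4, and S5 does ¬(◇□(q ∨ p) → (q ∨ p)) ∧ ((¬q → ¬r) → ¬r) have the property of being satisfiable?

S5-tableau for the formula:
1. ¬(◇□(q ∨ p) → (q ∨ p)) ∧ ((¬q → ¬r) → ¬r), 0
2. ¬(◇□(q ∨ p) → (q ∨ p)), 0
3. (¬q → ¬r) → ¬r, 0
4. ◇□(q ∨ p), 0
5. ¬(q ∨ p), 0
6. ¬q, 0
7. ¬p, 0
8. ¬(¬q → ¬r), 0
9. r, 0
10. □(q ∨ p), 1
11. q ∨ p, 0
12. q ∨ p, 1
13. p, 0
Accessibility: 0R0, 0R1, 1R0, 1R1
Branch closes: p and ¬p both at 0.
Every branch closes (one shown): unsatisfiable in S5.
S4-tableau for the formula:
1. ¬(◇□(q ∨ p) → (q ∨ p)) ∧ ((¬q → ¬r) → ¬r), 0
2. ¬(◇□(q ∨ p) → (q ∨ p)), 0
3. (¬q → ¬r) → ¬r, 0
4. ◇□(q ∨ p), 0
5. ¬(q ∨ p), 0
6. ¬q, 0
7. ¬p, 0
8. ¬r, 0
9. □(q ∨ p), 1
10. q ∨ p, 1
11. p, 1
Accessibility: 0R0, 0R1, 1R1
Complete open branch: satisfiable in S4, hence also in K, T (this S4-model is also a K-model and a T-model).

K, T, S4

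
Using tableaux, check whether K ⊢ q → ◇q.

Tableau for the negation ¬(q → ◇q):
1. ¬(q → ◇q), 0
2. q, 0
3. ¬◇q, 0
The negation has an open branch (countermodel exists).

Invalid (countermodel exists)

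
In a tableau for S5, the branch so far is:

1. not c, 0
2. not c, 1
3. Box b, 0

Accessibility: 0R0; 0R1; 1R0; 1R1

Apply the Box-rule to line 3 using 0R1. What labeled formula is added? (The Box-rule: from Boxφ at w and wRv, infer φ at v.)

b, 1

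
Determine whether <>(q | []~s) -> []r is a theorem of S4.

Tableau for the negation ~(<>(q | []~s) -> []r):
1. ~(<>(q | []~s) -> []r), w0
2. <>(q | []~s), w0
3. ~[]r, w0
4. q | []~s, w1
5. []~s, w1
6. ~s, w1
7. ~r, w2
Accessibility: w0Rw0, w0Rw1, w0Rw2, w1Rw1, w2Rw2
The negation has an open branch (countermodel exists).

Invalid (countermodel exists)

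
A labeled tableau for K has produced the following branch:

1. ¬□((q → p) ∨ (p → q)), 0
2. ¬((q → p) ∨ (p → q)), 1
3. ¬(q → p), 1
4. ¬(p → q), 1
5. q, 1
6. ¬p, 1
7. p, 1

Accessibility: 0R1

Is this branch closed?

Closed

Both p and ¬p appear at 1.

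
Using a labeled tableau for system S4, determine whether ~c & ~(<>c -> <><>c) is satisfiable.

1. ~c & ~(<>c -> <><>c), w0
2. ~c, w0
3. ~(<>c -> <><>c), w0
4. <>c, w0
5. ~<><>c, w0
6. ~<>c, w0
7. c, w1
8. ~<>c, w1
9. ~c, w1
Accessibility: w0Rw0, w0Rw1, w1Rw1
Branch closes: c and ~c both at w1.
Every branch closes; the branch above is one of them.

Unsatisfiable (every branch closes)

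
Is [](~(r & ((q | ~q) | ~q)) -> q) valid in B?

No, not valid

Tableau for the negation ~[](~(r & ((q | ~q) | ~q)) -> q):
1. ~[](~(r & ((q | ~q) | ~q)) -> q), w0
2. ~(~(r & ((q | ~q) | ~q)) -> q), w1
3. ~(r & ((q | ~q) | ~q)), w1
4. ~q, w1
5. ~r, w1
Accessibility: w0Rw0, w0Rw1, w1Rw0, w1Rw1
The negation has an open branch (countermodel exists).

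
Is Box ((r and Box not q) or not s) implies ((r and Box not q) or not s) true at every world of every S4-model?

Tableau for the negation not (Box ((r and Box not q) or not s) implies ((r and Box not q) or not s)):
1. not (Box ((r and Box not q) or not s) implies ((r and Box not q) or not s)), 0
2. Box ((r and Box not q) or not s), 0   [neg-implies-rule on 1]
3. not ((r and Box not q) or not s), 0   [neg-implies-rule on 1]
4. not (r and Box not q), 0   [neg-or-rule on 3]
5. s, 0   [neg-or-rule on 3]
6. (r and Box not q) or not s, 0   [Box-rule on 2 via 0R0]
7. not Box not q, 0   [neg-and-rule on 4 (branches; this branch)]
8. r and Box not q, 0   [or-rule on 6 (branches; this branch)]
9. r, 0   [and-rule on 8]
10. Box not q, 0   [and-rule on 8]
11. not q, 0   [Box-rule on 10 via 0R0]
12. q, 1   [neg-Box-rule on 7: fresh world 1, 0R1]
13. (r and Box not q) or not s, 1   [Box-rule on 2 via 0R1]
14. not q, 1   [Box-rule on 10 via 0R1]
Accessibility: 0R0, 0R1, 1R1
Branch closes: q and not q both at 1.
Every branch of the negation's tableau closes; the branch above is one of them.

Yes, valid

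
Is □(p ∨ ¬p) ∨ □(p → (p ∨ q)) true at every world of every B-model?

Valid in B

Tableau for the negation ¬(□(p ∨ ¬p) ∨ □(p → (p ∨ q))):
1. ¬(□(p ∨ ¬p) ∨ □(p → (p ∨ q))), w0
2. ¬□(p ∨ ¬p), w0   [¬∨-rule on 1]
3. ¬□(p → (p ∨ q)), w0   [¬∨-rule on 1]
4. ¬(p ∨ ¬p), w1   [¬□-rule on 2: fresh world w1, w0Rw1]
5. ¬p, w1   [¬∨-rule on 4]
6. p, w1   [¬∨-rule on 4]
Accessibility: w0Rw0, w0Rw1, w1Rw0, w1Rw1
Branch closes: p and ¬p both at w1.
All branches of the negation close; one closing branch shown above.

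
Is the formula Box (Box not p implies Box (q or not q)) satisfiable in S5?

Satisfiable

1. Box (Box not p implies Box (q or not q)), u
2. Box not p implies Box (q or not q), u   [Box-rule on 1 via uRu]
3. Box (q or not q), u   [implies-rule on 2 (branches; this branch)]
4. q or not q, u   [Box-rule on 3 via uRu]
5. not q, u   [or-rule on 4 (branches; this branch)]
Accessibility: uRu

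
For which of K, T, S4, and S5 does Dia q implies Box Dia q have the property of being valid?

S5

S4-tableau for the negation not (Dia q implies Box Dia q):
1. not (Dia q implies Box Dia q), 0
2. Dia q, 0   [neg-implies-rule on 1]
3. not Box Dia q, 0   [neg-implies-rule on 1]
4. q, 1   [Dia-rule on 2: fresh world 1, 0R1]
5. not Dia q, 2   [neg-Box-rule on 3: fresh world 2, 0R2]
6. not q, 2   [neg-Dia-rule on 5 via 2R2]
Accessibility: 0R0, 0R1, 0R2, 1R1, 2R2
Complete open branch: countermodel on an S4-frame, so not valid in S4, nor in K, T (the same frame is also a K-frame and a T-frame).
S5-tableau for the negation not (Dia q implies Box Dia q):
1. not (Dia q implies Box Dia q), 0
2. Dia q, 0   [neg-implies-rule on 1]
3. not Box Dia q, 0   [neg-implies-rule on 1]
4. q, 1   [Dia-rule on 2: fresh world 1, 0R1]
5. not Dia q, 2   [neg-Box-rule on 3: fresh world 2, 0R2]
6. not q, 0   [neg-Dia-rule on 5 via 2R0]
7. not q, 1   [neg-Dia-rule on 5 via 2R1]
Accessibility: 0R0, 0R1, 0R2, 1R0, 1R1, 1R2, 2R0, 2R1, 2R2
Branch closes: q and not q both at 1.
Every branch closes (one shown): valid in S5.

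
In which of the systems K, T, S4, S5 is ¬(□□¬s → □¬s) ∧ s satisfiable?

K

K-tableau for the formula:
1. ¬(□□¬s → □¬s) ∧ s, u
2. ¬(□□¬s → □¬s), u   [∧-rule on 1]
3. s, u   [∧-rule on 1]
4. □□¬s, u   [¬→-rule on 2]
5. ¬□¬s, u   [¬→-rule on 2]
6. s, v   [¬□-rule on 5: fresh world v, uRv]
7. □¬s, v   [□-rule on 4 via uRv]
Accessibility: uRv
Complete open branch: satisfiable in K.
T-tableau for the formula:
1. ¬(□□¬s → □¬s) ∧ s, u
2. ¬(□□¬s → □¬s), u   [∧-rule on 1]
3. s, u   [∧-rule on 1]
4. □□¬s, u   [¬→-rule on 2]
5. ¬□¬s, u   [¬→-rule on 2]
6. □¬s, u   [□-rule on 4 via uRu]
7. ¬s, u   [□-rule on 6 via uRu]
Accessibility: uRu
Branch closes: s and ¬s both at u.
Every branch closes (one shown): unsatisfiable in T, hence also in S4, S5 (every S4/S5-frame is a T-frame).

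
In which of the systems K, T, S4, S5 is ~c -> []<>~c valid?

S4-tableau for the negation ~(~c -> []<>~c):
1. ~(~c -> []<>~c), w0
2. ~c, w0   [~->-rule on 1]
3. ~[]<>~c, w0   [~->-rule on 1]
4. ~<>~c, w1   [~[]-rule on 3: fresh world w1, w0Rw1]
5. c, w1   [~<>-rule on 4 via w1Rw1]
Accessibility: w0Rw0, w0Rw1, w1Rw1
Complete open branch: countermodel on an S4-frame, so not valid in S4, nor in K, T (the same frame is also a K-frame and a T-frame).
S5-tableau for the negation ~(~c -> []<>~c):
1. ~(~c -> []<>~c), w0
2. ~c, w0   [~->-rule on 1]
3. ~[]<>~c, w0   [~->-rule on 1]
4. ~<>~c, w1   [~[]-rule on 3: fresh world w1, w0Rw1]
5. c, w0   [~<>-rule on 4 via w1Rw0]
Accessibility: w0Rw0, w0Rw1, w1Rw0, w1Rw1
Branch closes: c and ~c both at w0.
Every branch closes (one shown): valid in S5.

S5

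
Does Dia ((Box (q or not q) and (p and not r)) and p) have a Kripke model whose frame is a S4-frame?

1. Dia ((Box (q or not q) and (p and not r)) and p), u
2. (Box (q or not q) and (p and not r)) and p, v
3. Box (q or not q) and (p and not r), v
4. p, v
5. Box (q or not q), v
6. p and not r, v
7. not r, v
8. q or not q, v
9. not q, v
Accessibility: uRu, uRv, vRv

Yes, satisfiable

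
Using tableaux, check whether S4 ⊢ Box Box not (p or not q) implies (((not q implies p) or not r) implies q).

Tableau for the negation not (Box Box not (p or not q) implies (((not q implies p) or not r) implies q)):
1. not (Box Box not (p or not q) implies (((not q implies p) or not r) implies q)), u
2. Box Box not (p or not q), u   [neg-implies-rule on 1]
3. not (((not q implies p) or not r) implies q), u   [neg-implies-rule on 1]
4. (not q implies p) or not r, u   [neg-implies-rule on 3]
5. not q, u   [neg-implies-rule on 3]
6. Box not (p or not q), u   [Box-rule on 2 via uRu]
7. not (p or not q), u   [Box-rule on 6 via uRu]
8. not p, u   [neg-or-rule on 7]
9. q, u   [neg-or-rule on 7]
Accessibility: uRu
Branch closes: q and not q both at u.
Every branch of the negation's tableau closes; the branch above is one of them.

Valid in S4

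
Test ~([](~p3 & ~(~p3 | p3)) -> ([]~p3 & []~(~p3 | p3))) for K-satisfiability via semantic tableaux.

No, unsatisfiable

1. ~([](~p3 & ~(~p3 | p3)) -> ([]~p3 & []~(~p3 | p3))), w0
2. [](~p3 & ~(~p3 | p3)), w0
3. ~([]~p3 & []~(~p3 | p3)), w0
4. ~[]~(~p3 | p3), w0
5. ~p3 | p3, w1
6. ~p3 & ~(~p3 | p3), w1
7. ~p3, w1
8. ~(~p3 | p3), w1
9. p3, w1
Accessibility: w0Rw1
Branch closes: p3 and ~p3 both at w1.
Every branch closes; the branch above is one of them.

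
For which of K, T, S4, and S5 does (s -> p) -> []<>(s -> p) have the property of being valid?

S4-tableau for the negation ~((s -> p) -> []<>(s -> p)):
1. ~((s -> p) -> []<>(s -> p)), u
2. s -> p, u
3. ~[]<>(s -> p), u
4. p, u
5. ~<>(s -> p), v
6. ~(s -> p), v
7. s, v
8. ~p, v
Accessibility: uRu, uRv, vRv
Complete open branch: countermodel on an S4-frame, so not valid in S4, nor in K, T (the same frame is also a K-frame and a T-frame).
S5-tableau for the negation ~((s -> p) -> []<>(s -> p)):
1. ~((s -> p) -> []<>(s -> p)), u
2. s -> p, u
3. ~[]<>(s -> p), u
4. p, u
5. ~<>(s -> p), v
6. ~(s -> p), u
7. s, u
8. ~p, u
Accessibility: uRu, uRv, vRu, vRv
Branch closes: p and ~p both at u.
Every branch closes (one shown): valid in S5.

S5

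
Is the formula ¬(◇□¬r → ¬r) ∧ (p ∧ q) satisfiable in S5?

No, unsatisfiable

1. ¬(◇□¬r → ¬r) ∧ (p ∧ q), u
2. ¬(◇□¬r → ¬r), u
3. p ∧ q, u
4. ◇□¬r, u
5. r, u
6. p, u
7. q, u
8. □¬r, v
9. ¬r, u
Accessibility: uRu, uRv, vRu, vRv
Branch closes: r and ¬r both at u.
All branches of the tableau close; one closing branch shown above.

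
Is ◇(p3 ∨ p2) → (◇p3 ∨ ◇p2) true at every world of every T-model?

Valid in T

Tableau for the negation ¬(◇(p3 ∨ p2) → (◇p3 ∨ ◇p2)):
1. ¬(◇(p3 ∨ p2) → (◇p3 ∨ ◇p2)), 0
2. ◇(p3 ∨ p2), 0
3. ¬(◇p3 ∨ ◇p2), 0
4. ¬◇p3, 0
5. ¬◇p2, 0
6. ¬p3, 0
7. ¬p2, 0
8. p3 ∨ p2, 1
9. ¬p3, 1
10. ¬p2, 1
11. p2, 1
Accessibility: 0R0, 0R1, 1R1
Branch closes: p2 and ¬p2 both at 1.
Every branch of the negation's tableau closes; the branch above is one of them.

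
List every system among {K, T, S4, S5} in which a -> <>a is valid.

T, S4, S5

K-tableau for the negation ~(a -> <>a):
1. ~(a -> <>a), 0
2. a, 0
3. ~<>a, 0
Complete open branch: countermodel on a K-frame, so not valid in K.
T-tableau for the negation ~(a -> <>a):
1. ~(a -> <>a), 0
2. a, 0
3. ~<>a, 0
4. ~a, 0
Accessibility: 0R0
Branch closes: a and ~a both at 0.
Every branch closes (one shown): valid in T, hence also in S4, S5 (every theorem of T is a theorem of S4 and S5).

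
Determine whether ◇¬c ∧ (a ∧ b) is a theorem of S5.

Tableau for the negation ¬(◇¬c ∧ (a ∧ b)):
1. ¬(◇¬c ∧ (a ∧ b)), u
2. ¬(a ∧ b), u
3. ¬b, u
Accessibility: uRu
The negation has an open branch (countermodel exists).

Not valid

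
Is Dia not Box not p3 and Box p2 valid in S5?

Tableau for the negation not (Dia not Box not p3 and Box p2):
1. not (Dia not Box not p3 and Box p2), 0
2. not Box p2, 0   [neg-and-rule on 1 (branches; this branch)]
3. not p2, 1   [neg-Box-rule on 2: fresh world 1, 0R1]
Accessibility: 0R0, 0R1, 1R0, 1R1
The negation has an open branch (countermodel exists).

Invalid (countermodel exists)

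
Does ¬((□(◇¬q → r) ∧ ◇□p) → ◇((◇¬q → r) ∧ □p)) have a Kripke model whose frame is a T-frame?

No, unsatisfiable

1. ¬((□(◇¬q → r) ∧ ◇□p) → ◇((◇¬q → r) ∧ □p)), 0
2. □(◇¬q → r) ∧ ◇□p, 0
3. ¬◇((◇¬q → r) ∧ □p), 0
4. □(◇¬q → r), 0
5. ◇□p, 0
6. ¬((◇¬q → r) ∧ □p), 0
7. ◇¬q → r, 0
8. ¬□p, 0
9. ¬◇¬q, 0
10. q, 0
11. □p, 1
12. ¬((◇¬q → r) ∧ □p), 1
13. ◇¬q → r, 1
14. q, 1
15. p, 1
16. ¬(◇¬q → r), 1
17. ◇¬q, 1
18. ¬r, 1
19. ¬◇¬q, 1
20. ¬p, 2
21. ¬((◇¬q → r) ∧ □p), 2
22. ◇¬q → r, 2
23. q, 2
24. ¬(◇¬q → r), 2
25. ◇¬q, 2
26. ¬r, 2
27. ¬◇¬q, 2
28. ¬q, 3
29. p, 3
30. q, 3
Accessibility: 0R0, 0R1, 0R2, 1R1, 1R3, 2R2, 3R3
Branch closes: q and ¬q both at 3.
All branches of the tableau close; one closing branch shown above.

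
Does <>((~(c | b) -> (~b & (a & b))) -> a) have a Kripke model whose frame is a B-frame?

Yes, satisfiable

1. <>((~(c | b) -> (~b & (a & b))) -> a), w0
2. (~(c | b) -> (~b & (a & b))) -> a, w1
3. a, w1
Accessibility: w0Rw0, w0Rw1, w1Rw0, w1Rw1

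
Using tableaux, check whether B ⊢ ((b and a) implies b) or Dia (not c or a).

Tableau for the negation not (((b and a) implies b) or Dia (not c or a)):
1. not (((b and a) implies b) or Dia (not c or a)), u
2. not ((b and a) implies b), u
3. not Dia (not c or a), u
4. b and a, u
5. not b, u
6. b, u
7. a, u
Accessibility: uRu
Branch closes: b and not b both at u.
Every branch of the negation's tableau closes; the branch above is one of them.

Valid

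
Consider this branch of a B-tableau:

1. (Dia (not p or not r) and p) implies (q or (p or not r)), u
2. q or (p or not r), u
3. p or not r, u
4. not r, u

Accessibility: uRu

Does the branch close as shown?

Not closed

No atom appears with both signs at the same world.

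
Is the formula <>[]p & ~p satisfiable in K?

1. <>[]p & ~p, u
2. <>[]p, u
3. ~p, u
4. []p, v
Accessibility: uRv

Yes, satisfiable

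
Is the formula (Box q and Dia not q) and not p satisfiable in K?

1. (Box q and Dia not q) and not p, w0
2. Box q and Dia not q, w0
3. not p, w0
4. Box q, w0
5. Dia not q, w0
6. not q, w1
7. q, w1
Accessibility: w0Rw1
Branch closes: q and not q both at w1.
(One branch shown.) All branches close.

Unsatisfiable (every branch closes)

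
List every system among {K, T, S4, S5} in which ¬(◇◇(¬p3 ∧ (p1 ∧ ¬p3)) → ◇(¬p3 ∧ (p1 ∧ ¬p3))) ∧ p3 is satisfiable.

S4-tableau for the formula:
1. ¬(◇◇(¬p3 ∧ (p1 ∧ ¬p3)) → ◇(¬p3 ∧ (p1 ∧ ¬p3))) ∧ p3, w0
2. ¬(◇◇(¬p3 ∧ (p1 ∧ ¬p3)) → ◇(¬p3 ∧ (p1 ∧ ¬p3))), w0
3. p3, w0
4. ◇◇(¬p3 ∧ (p1 ∧ ¬p3)), w0
5. ¬◇(¬p3 ∧ (p1 ∧ ¬p3)), w0
6. ¬(¬p3 ∧ (p1 ∧ ¬p3)), w0
7. ¬(p1 ∧ ¬p3), w0
8. ◇(¬p3 ∧ (p1 ∧ ¬p3)), w1
9. ¬(¬p3 ∧ (p1 ∧ ¬p3)), w1
10. ¬(p1 ∧ ¬p3), w1
11. p3, w1
12. ¬p3 ∧ (p1 ∧ ¬p3), w2
13. ¬p3, w2
14. p1 ∧ ¬p3, w2
15. p1, w2
16. ¬(¬p3 ∧ (p1 ∧ ¬p3)), w2
17. ¬(p1 ∧ ¬p3), w2
18. p3, w2
Accessibility: w0Rw0, w0Rw1, w0Rw2, w1Rw1, w1Rw2, w2Rw2
Branch closes: p3 and ¬p3 both at w2.
Every branch closes (one shown): unsatisfiable in S4, hence also in S5 (every S5-frame is an S4-frame).
T-tableau for the formula:
1. ¬(◇◇(¬p3 ∧ (p1 ∧ ¬p3)) → ◇(¬p3 ∧ (p1 ∧ ¬p3))) ∧ p3, w0
2. ¬(◇◇(¬p3 ∧ (p1 ∧ ¬p3)) → ◇(¬p3 ∧ (p1 ∧ ¬p3))), w0
3. p3, w0
4. ◇◇(¬p3 ∧ (p1 ∧ ¬p3)), w0
5. ¬◇(¬p3 ∧ (p1 ∧ ¬p3)), w0
6. ¬(¬p3 ∧ (p1 ∧ ¬p3)), w0
7. ¬(p1 ∧ ¬p3), w0
8. ◇(¬p3 ∧ (p1 ∧ ¬p3)), w1
9. ¬(¬p3 ∧ (p1 ∧ ¬p3)), w1
10. ¬(p1 ∧ ¬p3), w1
11. p3, w1
12. ¬p3 ∧ (p1 ∧ ¬p3), w2
13. ¬p3, w2
14. p1 ∧ ¬p3, w2
15. p1, w2
Accessibility: w0Rw0, w0Rw1, w1Rw1, w1Rw2, w2Rw2
Complete open branch: satisfiable in T, hence also in K (this T-model is also a K-model).

K, T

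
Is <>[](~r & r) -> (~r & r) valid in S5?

Valid

Tableau for the negation ~(<>[](~r & r) -> (~r & r)):
1. ~(<>[](~r & r) -> (~r & r)), 0
2. <>[](~r & r), 0
3. ~(~r & r), 0
4. ~r, 0
5. [](~r & r), 1
6. ~r & r, 0
7. r, 0
Accessibility: 0R0, 0R1, 1R0, 1R1
Branch closes: r and ~r both at 0.
Every branch of the negation's tableau closes; the branch above is one of them.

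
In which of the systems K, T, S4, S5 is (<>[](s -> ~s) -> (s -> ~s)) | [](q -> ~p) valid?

S5

S4-tableau for the negation ~((<>[](s -> ~s) -> (s -> ~s)) | [](q -> ~p)):
1. ~((<>[](s -> ~s) -> (s -> ~s)) | [](q -> ~p)), w0
2. ~(<>[](s -> ~s) -> (s -> ~s)), w0
3. ~[](q -> ~p), w0
4. <>[](s -> ~s), w0
5. ~(s -> ~s), w0
6. s, w0
7. ~(q -> ~p), w1
8. q, w1
9. p, w1
10. [](s -> ~s), w2
11. s -> ~s, w2
12. ~s, w2
Accessibility: w0Rw0, w0Rw1, w0Rw2, w1Rw1, w2Rw2
Complete open branch: countermodel on an S4-frame, so not valid in S4, nor in K, T (the same frame is also a K-frame and a T-frame).
S5-tableau for the negation ~((<>[](s -> ~s) -> (s -> ~s)) | [](q -> ~p)):
1. ~((<>[](s -> ~s) -> (s -> ~s)) | [](q -> ~p)), w0
2. ~(<>[](s -> ~s) -> (s -> ~s)), w0
3. ~[](q -> ~p), w0
4. <>[](s -> ~s), w0
5. ~(s -> ~s), w0
6. s, w0
7. ~(q -> ~p), w1
8. q, w1
9. p, w1
10. [](s -> ~s), w2
11. s -> ~s, w0
12. s -> ~s, w1
13. s -> ~s, w2
14. ~s, w0
Accessibility: w0Rw0, w0Rw1, w0Rw2, w1Rw0, w1Rw1, w1Rw2, w2Rw0, w2Rw1, w2Rw2
Branch closes: s and ~s both at w0.
Every branch closes (one shown): valid in S5.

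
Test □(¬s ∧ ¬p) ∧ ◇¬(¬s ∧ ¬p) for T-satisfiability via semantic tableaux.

1. □(¬s ∧ ¬p) ∧ ◇¬(¬s ∧ ¬p), u
2. □(¬s ∧ ¬p), u   [∧-rule on 1]
3. ◇¬(¬s ∧ ¬p), u   [∧-rule on 1]
4. ¬s ∧ ¬p, u   [□-rule on 2 via uRu]
5. ¬s, u   [∧-rule on 4]
6. ¬p, u   [∧-rule on 4]
7. ¬(¬s ∧ ¬p), v   [◇-rule on 3: fresh world v, uRv]
8. ¬s ∧ ¬p, v   [□-rule on 2 via uRv]
9. ¬s, v   [∧-rule on 8]
10. ¬p, v   [∧-rule on 8]
11. p, v   [¬∧-rule on 7 (branches; this branch)]
Accessibility: uRu, uRv, vRv
Branch closes: p and ¬p both at v.
(One branch shown.) All branches close.

No, unsatisfiable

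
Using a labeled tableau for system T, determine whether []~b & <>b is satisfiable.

No, unsatisfiable

1. []~b & <>b, w0
2. []~b, w0   [&-rule on 1]
3. <>b, w0   [&-rule on 1]
4. ~b, w0   [[]-rule on 2 via w0Rw0]
5. b, w1   [<>-rule on 3: fresh world w1, w0Rw1]
6. ~b, w1   [[]-rule on 2 via w0Rw1]
Accessibility: w0Rw0, w0Rw1, w1Rw1
Branch closes: b and ~b both at w1.
Every branch closes; the branch above is one of them.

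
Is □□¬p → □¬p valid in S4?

Tableau for the negation ¬(□□¬p → □¬p):
1. ¬(□□¬p → □¬p), 0
2. □□¬p, 0
3. ¬□¬p, 0
4. □¬p, 0
5. ¬p, 0
6. p, 1
7. □¬p, 1
8. ¬p, 1
Accessibility: 0R0, 0R1, 1R1
Branch closes: p and ¬p both at 1.
Every branch of the negation's tableau closes; the branch above is one of them.

Yes, valid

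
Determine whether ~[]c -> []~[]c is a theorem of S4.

Tableau for the negation ~(~[]c -> []~[]c):
1. ~(~[]c -> []~[]c), u
2. ~[]c, u   [~->-rule on 1]
3. ~[]~[]c, u   [~->-rule on 1]
4. ~c, v   [~[]-rule on 2: fresh world v, uRv]
5. []c, w   [~[]-rule on 3: fresh world w, uRw]
6. c, w   [[]-rule on 5 via wRw]
Accessibility: uRu, uRv, uRw, vRv, wRw
The negation has an open branch (countermodel exists).

Invalid (countermodel exists)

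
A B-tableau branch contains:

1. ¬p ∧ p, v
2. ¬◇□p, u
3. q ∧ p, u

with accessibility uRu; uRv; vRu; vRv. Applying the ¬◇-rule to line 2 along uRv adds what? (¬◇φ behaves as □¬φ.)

¬◇φ behaves as □¬φ: propagate the negated body to each accessible world.

¬□p, v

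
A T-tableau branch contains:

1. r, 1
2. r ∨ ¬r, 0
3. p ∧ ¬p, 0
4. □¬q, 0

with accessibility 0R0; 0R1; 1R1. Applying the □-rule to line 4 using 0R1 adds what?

¬q, 1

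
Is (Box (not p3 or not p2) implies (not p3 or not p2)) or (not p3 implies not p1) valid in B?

Valid in B

Tableau for the negation not ((Box (not p3 or not p2) implies (not p3 or not p2)) or (not p3 implies not p1)):
1. not ((Box (not p3 or not p2) implies (not p3 or not p2)) or (not p3 implies not p1)), w0
2. not (Box (not p3 or not p2) implies (not p3 or not p2)), w0
3. not (not p3 implies not p1), w0
4. Box (not p3 or not p2), w0
5. not (not p3 or not p2), w0
6. not p3, w0
7. p1, w0
8. p3, w0
9. p2, w0
Accessibility: w0Rw0
Branch closes: p3 and not p3 both at w0.
Every branch of the negation's tableau closes; the branch above is one of them.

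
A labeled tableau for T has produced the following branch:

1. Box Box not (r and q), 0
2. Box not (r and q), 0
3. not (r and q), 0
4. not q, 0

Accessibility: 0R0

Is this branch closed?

No, open

No world carries both an atom and its negation.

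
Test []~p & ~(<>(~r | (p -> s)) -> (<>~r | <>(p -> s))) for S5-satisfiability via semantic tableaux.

1. []~p & ~(<>(~r | (p -> s)) -> (<>~r | <>(p -> s))), u
2. []~p, u
3. ~(<>(~r | (p -> s)) -> (<>~r | <>(p -> s))), u
4. <>(~r | (p -> s)), u
5. ~(<>~r | <>(p -> s)), u
6. ~<>~r, u
7. ~<>(p -> s), u
8. ~p, u
9. r, u
10. ~(p -> s), u
11. p, u
12. ~s, u
Accessibility: uRu
Branch closes: p and ~p both at u.
Every branch closes; the branch above is one of them.

Unsatisfiable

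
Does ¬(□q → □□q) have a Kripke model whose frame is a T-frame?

Satisfiable (open branch found)

1. ¬(□q → □□q), w0
2. □q, w0   [¬→-rule on 1]
3. ¬□□q, w0   [¬→-rule on 1]
4. q, w0   [□-rule on 2 via w0Rw0]
5. ¬□q, w1   [¬□-rule on 3: fresh world w1, w0Rw1]
6. q, w1   [□-rule on 2 via w0Rw1]
7. ¬q, w2   [¬□-rule on 5: fresh world w2, w1Rw2]
Accessibility: w0Rw0, w0Rw1, w1Rw1, w1Rw2, w2Rw2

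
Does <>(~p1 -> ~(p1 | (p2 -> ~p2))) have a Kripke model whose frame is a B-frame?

Yes, satisfiable

1. <>(~p1 -> ~(p1 | (p2 -> ~p2))), w0
2. ~p1 -> ~(p1 | (p2 -> ~p2)), w1   [<>-rule on 1: fresh world w1, w0Rw1]
3. ~(p1 | (p2 -> ~p2)), w1   [->-rule on 2 (branches; this branch)]
4. ~p1, w1   [~|-rule on 3]
5. ~(p2 -> ~p2), w1   [~|-rule on 3]
6. p2, w1   [~->-rule on 5]
Accessibility: w0Rw0, w0Rw1, w1Rw0, w1Rw1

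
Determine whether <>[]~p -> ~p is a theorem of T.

Not valid

Tableau for the negation ~(<>[]~p -> ~p):
1. ~(<>[]~p -> ~p), w0
2. <>[]~p, w0
3. p, w0
4. []~p, w1
5. ~p, w1
Accessibility: w0Rw0, w0Rw1, w1Rw1
The negation has an open branch (countermodel exists).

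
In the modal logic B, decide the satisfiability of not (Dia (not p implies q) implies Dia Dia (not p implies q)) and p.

1. not (Dia (not p implies q) implies Dia Dia (not p implies q)) and p, 0
2. not (Dia (not p implies q) implies Dia Dia (not p implies q)), 0   [and-rule on 1]
3. p, 0   [and-rule on 1]
4. Dia (not p implies q), 0   [neg-implies-rule on 2]
5. not Dia Dia (not p implies q), 0   [neg-implies-rule on 2]
6. not Dia (not p implies q), 0   [neg-Dia-rule on 5 via 0R0]
7. not (not p implies q), 0   [neg-Dia-rule on 6 via 0R0]
8. not p, 0   [neg-implies-rule on 7]
9. not q, 0   [neg-implies-rule on 7]
Accessibility: 0R0
Branch closes: p and not p both at 0.
Every branch closes; the branch above is one of them.

No, unsatisfiable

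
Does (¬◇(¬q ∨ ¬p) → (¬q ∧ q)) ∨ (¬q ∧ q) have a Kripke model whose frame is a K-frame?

1. (¬◇(¬q ∨ ¬p) → (¬q ∧ q)) ∨ (¬q ∧ q), w0
2. ¬◇(¬q ∨ ¬p) → (¬q ∧ q), w0
3. ◇(¬q ∨ ¬p), w0
4. ¬q ∨ ¬p, w1
5. ¬p, w1
Accessibility: w0Rw1

Satisfiable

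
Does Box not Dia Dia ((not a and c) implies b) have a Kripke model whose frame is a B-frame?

1. Box not Dia Dia ((not a and c) implies b), u
2. not Dia Dia ((not a and c) implies b), u
3. not Dia ((not a and c) implies b), u
4. not ((not a and c) implies b), u
5. not a and c, u
6. not b, u
7. not a, u
8. c, u
Accessibility: uRu

Yes, satisfiable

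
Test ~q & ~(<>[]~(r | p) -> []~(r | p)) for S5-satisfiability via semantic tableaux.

Unsatisfiable

1. ~q & ~(<>[]~(r | p) -> []~(r | p)), u
2. ~q, u
3. ~(<>[]~(r | p) -> []~(r | p)), u
4. <>[]~(r | p), u
5. ~[]~(r | p), u
6. []~(r | p), v
7. ~(r | p), u
8. ~r, u
9. ~p, u
10. ~(r | p), v
11. ~r, v
12. ~p, v
13. r | p, w
14. ~(r | p), w
15. ~r, w
16. ~p, w
17. p, w
Accessibility: uRu, uRv, uRw, vRu, vRv, vRw, wRu, wRv, wRw
Branch closes: p and ~p both at w.
(One branch shown.) All branches close.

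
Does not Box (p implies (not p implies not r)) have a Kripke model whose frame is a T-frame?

Unsatisfiable

1. not Box (p implies (not p implies not r)), w0
2. not (p implies (not p implies not r)), w1
3. p, w1
4. not (not p implies not r), w1
5. not p, w1
6. r, w1
Accessibility: w0Rw0, w0Rw1, w1Rw1
Branch closes: p and not p both at w1.
Every branch closes; the branch above is one of them.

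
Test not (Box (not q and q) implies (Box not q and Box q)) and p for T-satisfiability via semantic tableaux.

Unsatisfiable (every branch closes)

1. not (Box (not q and q) implies (Box not q and Box q)) and p, 0
2. not (Box (not q and q) implies (Box not q and Box q)), 0   [and-rule on 1]
3. p, 0   [and-rule on 1]
4. Box (not q and q), 0   [neg-implies-rule on 2]
5. not (Box not q and Box q), 0   [neg-implies-rule on 2]
6. not q and q, 0   [Box-rule on 4 via 0R0]
7. not q, 0   [and-rule on 6]
8. q, 0   [and-rule on 6]
Accessibility: 0R0
Branch closes: q and not q both at 0.
Every branch closes; the branch above is one of them.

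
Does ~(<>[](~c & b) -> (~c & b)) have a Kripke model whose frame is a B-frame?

1. ~(<>[](~c & b) -> (~c & b)), 0
2. <>[](~c & b), 0   [~->-rule on 1]
3. ~(~c & b), 0   [~->-rule on 1]
4. ~b, 0   [~&-rule on 3 (branches; this branch)]
5. [](~c & b), 1   [<>-rule on 2: fresh world 1, 0R1]
6. ~c & b, 0   [[]-rule on 5 via 1R0]
7. ~c, 0   [&-rule on 6]
8. b, 0   [&-rule on 6]
Accessibility: 0R0, 0R1, 1R0, 1R1
Branch closes: b and ~b both at 0.
Every branch closes; the branch above is one of them.

No, unsatisfiable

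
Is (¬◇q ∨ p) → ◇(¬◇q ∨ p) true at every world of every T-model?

Yes, valid

Tableau for the negation ¬((¬◇q ∨ p) → ◇(¬◇q ∨ p)):
1. ¬((¬◇q ∨ p) → ◇(¬◇q ∨ p)), u
2. ¬◇q ∨ p, u   [¬→-rule on 1]
3. ¬◇(¬◇q ∨ p), u   [¬→-rule on 1]
4. ¬(¬◇q ∨ p), u   [¬◇-rule on 3 via uRu]
5. ◇q, u   [¬∨-rule on 4]
6. ¬p, u   [¬∨-rule on 4]
7. ¬◇q, u   [∨-rule on 2 (branches; this branch)]
8. ¬q, u   [¬◇-rule on 7 via uRu]
9. q, v   [◇-rule on 5: fresh world v, uRv]
10. ¬(¬◇q ∨ p), v   [¬◇-rule on 3 via uRv]
11. ◇q, v   [¬∨-rule on 10]
12. ¬p, v   [¬∨-rule on 10]
13. ¬q, v   [¬◇-rule on 7 via uRv]
Accessibility: uRu, uRv, vRv
Branch closes: q and ¬q both at v.
Every branch of the negation's tableau closes; the branch above is one of them.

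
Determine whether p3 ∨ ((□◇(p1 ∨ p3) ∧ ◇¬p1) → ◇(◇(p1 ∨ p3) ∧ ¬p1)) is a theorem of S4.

Yes, valid

Tableau for the negation ¬(p3 ∨ ((□◇(p1 ∨ p3) ∧ ◇¬p1) → ◇(◇(p1 ∨ p3) ∧ ¬p1))):
1. ¬(p3 ∨ ((□◇(p1 ∨ p3) ∧ ◇¬p1) → ◇(◇(p1 ∨ p3) ∧ ¬p1))), u
2. ¬p3, u
3. ¬((□◇(p1 ∨ p3) ∧ ◇¬p1) → ◇(◇(p1 ∨ p3) ∧ ¬p1)), u
4. □◇(p1 ∨ p3) ∧ ◇¬p1, u
5. ¬◇(◇(p1 ∨ p3) ∧ ¬p1), u
6. □◇(p1 ∨ p3), u
7. ◇¬p1, u
8. ¬(◇(p1 ∨ p3) ∧ ¬p1), u
9. ◇(p1 ∨ p3), u
10. p1, u
11. ¬p1, v
12. ¬(◇(p1 ∨ p3) ∧ ¬p1), v
13. ◇(p1 ∨ p3), v
14. ¬◇(p1 ∨ p3), v
15. ¬(p1 ∨ p3), v
16. ¬p3, v
17. p1 ∨ p3, w
18. ¬(◇(p1 ∨ p3) ∧ ¬p1), w
19. ◇(p1 ∨ p3), w
20. p3, w
21. p1, w
22. p1 ∨ p3, x
23. ¬(◇(p1 ∨ p3) ∧ ¬p1), x
24. ◇(p1 ∨ p3), x
25. ¬(p1 ∨ p3), x
26. ¬p1, x
27. ¬p3, x
28. p3, x
Accessibility: uRu, uRv, uRw, uRx, vRv, vRx, wRw, xRx
Branch closes: p3 and ¬p3 both at x.
All branches of the negation close; one closing branch shown above.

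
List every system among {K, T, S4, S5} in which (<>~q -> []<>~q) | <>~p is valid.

S5-tableau for the negation ~((<>~q -> []<>~q) | <>~p):
1. ~((<>~q -> []<>~q) | <>~p), 0
2. ~(<>~q -> []<>~q), 0
3. ~<>~p, 0
4. <>~q, 0
5. ~[]<>~q, 0
6. p, 0
7. ~q, 1
8. p, 1
9. ~<>~q, 2
10. p, 2
11. q, 0
12. q, 1
Accessibility: 0R0, 0R1, 0R2, 1R0, 1R1, 1R2, 2R0, 2R1, 2R2
Branch closes: q and ~q both at 1.
Every branch closes (one shown): valid in S5.
S4-tableau for the negation ~((<>~q -> []<>~q) | <>~p):
1. ~((<>~q -> []<>~q) | <>~p), 0
2. ~(<>~q -> []<>~q), 0
3. ~<>~p, 0
4. <>~q, 0
5. ~[]<>~q, 0
6. p, 0
7. ~q, 1
8. p, 1
9. ~<>~q, 2
10. p, 2
11. q, 2
Accessibility: 0R0, 0R1, 0R2, 1R1, 2R2
Complete open branch: countermodel on an S4-frame, so not valid in S4, nor in K, T (the same frame is also a K-frame and a T-frame).

S5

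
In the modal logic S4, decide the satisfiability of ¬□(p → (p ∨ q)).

Unsatisfiable (every branch closes)

1. ¬□(p → (p ∨ q)), u
2. ¬(p → (p ∨ q)), v   [¬□-rule on 1: fresh world v, uRv]
3. p, v   [¬→-rule on 2]
4. ¬(p ∨ q), v   [¬→-rule on 2]
5. ¬p, v   [¬∨-rule on 4]
6. ¬q, v   [¬∨-rule on 4]
Accessibility: uRu, uRv, vRv
Branch closes: p and ¬p both at v.
Every branch closes; the branch above is one of them.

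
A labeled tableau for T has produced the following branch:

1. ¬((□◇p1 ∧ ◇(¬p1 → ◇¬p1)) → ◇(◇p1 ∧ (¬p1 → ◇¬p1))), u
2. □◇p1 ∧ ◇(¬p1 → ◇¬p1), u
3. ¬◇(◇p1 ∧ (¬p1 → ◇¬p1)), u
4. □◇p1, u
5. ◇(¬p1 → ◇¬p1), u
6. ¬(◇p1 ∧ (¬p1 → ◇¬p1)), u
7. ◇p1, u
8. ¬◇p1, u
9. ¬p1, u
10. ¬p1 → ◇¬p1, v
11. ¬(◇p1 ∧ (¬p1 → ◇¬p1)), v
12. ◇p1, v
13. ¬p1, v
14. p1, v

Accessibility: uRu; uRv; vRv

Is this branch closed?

Yes, closed

Both p1 and ¬p1 appear at v.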